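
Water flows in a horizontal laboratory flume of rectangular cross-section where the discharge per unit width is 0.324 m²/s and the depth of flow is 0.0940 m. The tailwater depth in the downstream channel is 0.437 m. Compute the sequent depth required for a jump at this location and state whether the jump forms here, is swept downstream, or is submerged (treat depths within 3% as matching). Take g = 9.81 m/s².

V₁ = q/y₁ = 0.324/0.0940 = 3.45 m/s. Fr₁ = V₁/√(g·y₁) = 3.45/√(9.81×0.0940) = 3.59.
Bélanger equation: y₂/y₁ = ½[√(1 + 8Fr₁²) − 1] = ½[√104.1 − 1] = 4.60.
y₂ = 4.60 × 0.0940 = 0.432 m.
Tailwater y_tw = 0.437 m: y_tw ≈ y₂, so the jump forms here.

y₂ = 0.432 m; the jump forms here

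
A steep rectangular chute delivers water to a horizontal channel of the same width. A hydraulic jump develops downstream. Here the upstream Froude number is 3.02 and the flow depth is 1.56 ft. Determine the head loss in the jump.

ΔE = 2.25 ft

Fr₁ = 3.02 (given).
Bélanger equation: y₂/y₁ = ½[√(1 + 8Fr₁²) − 1] = ½[√73.96 − 1] = 3.80.
y₂ = 3.80 × 1.56 = 5.93 ft.
Head loss: ΔE = (y₂ − y₁)³/(4y₁y₂) = (5.93 − 1.56)³/(4×1.56×5.93) = 83.3/37.0 = 2.25 ft.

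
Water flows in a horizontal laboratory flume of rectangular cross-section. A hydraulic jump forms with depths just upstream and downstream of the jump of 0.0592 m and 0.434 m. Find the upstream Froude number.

Fr₁ = 5.53

For a rectangular channel the momentum equation gives q² = ½·g·y₁·y₂·(y₁ + y₂) = ½×9.81×0.0592×0.434×0.493 = 0.0622.
q = √0.0622 = 0.249 m²/s.
V₁ = q/y₁ = 4.21 m/s; Fr₁ = V₁/√(g·y₁) = 5.53.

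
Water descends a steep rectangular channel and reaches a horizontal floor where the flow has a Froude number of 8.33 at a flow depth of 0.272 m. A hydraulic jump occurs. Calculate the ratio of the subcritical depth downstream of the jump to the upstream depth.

Fr₁ = 8.33 (given).
From the momentum equation for a rectangular channel, y₂/y₁ = ½[√(1 + 8Fr₁²) − 1] = ½[√556.1 − 1] = 11.3.

y₂/y₁ = 11.3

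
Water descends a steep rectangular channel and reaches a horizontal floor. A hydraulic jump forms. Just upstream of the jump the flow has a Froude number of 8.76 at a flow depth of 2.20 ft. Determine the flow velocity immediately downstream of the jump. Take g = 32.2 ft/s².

Fr₁ = 8.76 (given).
Bélanger equation: y₂/y₁ = ½[√(1 + 8Fr₁²) − 1] = ½[√614.9 − 1] = 11.9.
y₂ = 11.9 × 2.20 = 26.2 ft.
V₁ = Fr₁·√(g·y₁) = 8.76×√(32.2×2.20) = 73.7 ft/s; q = V₁·y₁ = 162 ft²/s.
V₂ = q/y₂ = 162/26.2 = 6.20 ft/s.

V₂ = 6.20 ft/s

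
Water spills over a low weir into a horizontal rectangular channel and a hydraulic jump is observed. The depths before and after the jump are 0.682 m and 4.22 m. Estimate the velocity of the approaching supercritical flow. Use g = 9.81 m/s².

V₁ = 12.2 m/s

For a rectangular channel the momentum equation gives q² = ½·g·y₁·y₂·(y₁ + y₂) = ½×9.81×0.682×4.22×4.90 = 69.2.
q = √69.2 = 8.32 m²/s.
V₁ = q/y₁ = 8.32/0.682 = 12.2 m/s.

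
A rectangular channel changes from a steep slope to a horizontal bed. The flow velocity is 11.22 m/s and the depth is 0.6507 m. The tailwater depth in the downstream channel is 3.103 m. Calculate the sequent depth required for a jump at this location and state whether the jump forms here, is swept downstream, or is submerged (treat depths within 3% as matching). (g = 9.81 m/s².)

Fr₁ = V₁/√(g·y₁) = 11.22/√(9.81×0.6507) = 4.441.
From the momentum equation for a rectangular channel, y₂/y₁ = ½[√(1 + 8Fr₁²) − 1] = ½[√158.77 − 1] = 5.800.
y₂ = 5.800 × 0.6507 = 3.774 m.
Tailwater y_tw = 3.103 m: y_tw < y₂, so the jump is swept downstream.

y₂ = 3.774 m; the jump is swept downstream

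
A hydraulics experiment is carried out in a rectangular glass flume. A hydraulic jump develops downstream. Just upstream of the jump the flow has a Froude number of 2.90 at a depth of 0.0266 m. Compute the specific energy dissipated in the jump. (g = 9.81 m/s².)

Fr₁ = 2.90 (given).
Sequent-depth ratio: y₂/y₁ = ½[√(1 + 8Fr₁²) − 1] = ½[√68.28 − 1] = 3.63.
y₂ = 3.63 × 0.0266 = 0.0966 m.
Head loss: ΔE = (y₂ − y₁)³/(4y₁y₂) = (0.0966 − 0.0266)³/(4×0.0266×0.0966) = 0.000343/0.0103 = 0.0334 m.

ΔE = 0.0334 m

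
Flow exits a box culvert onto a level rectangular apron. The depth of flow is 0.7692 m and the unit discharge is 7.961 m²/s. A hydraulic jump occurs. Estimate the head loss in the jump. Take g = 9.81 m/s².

V₁ = q/y₁ = 7.961/0.7692 = 10.35 m/s. Fr₁ = V₁/√(g·y₁) = 10.35/√(9.81×0.7692) = 3.768.
By Bélanger, y₂/y₁ = ½[√(1 + 8Fr₁²) − 1] = ½[√114.56 − 1] = 4.852.
y₂ = 4.852 × 0.7692 = 3.732 m.
Head loss: ΔE = (y₂ − y₁)³/(4y₁y₂) = (3.732 − 0.7692)³/(4×0.7692×3.732) = 26.01/11.48 = 2.265 m.

ΔE = 2.265 m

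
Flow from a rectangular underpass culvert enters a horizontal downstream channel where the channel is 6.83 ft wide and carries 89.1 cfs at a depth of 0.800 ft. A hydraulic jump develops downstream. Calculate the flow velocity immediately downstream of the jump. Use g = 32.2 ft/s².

q = Q/b = 89.1/6.83 = 13.0 ft²/s; V₁ = q/y₁ = 16.3 ft/s. Fr₁ = V₁/√(g·y₁) = 3.21.
From the momentum equation for a rectangular channel, y₂/y₁ = ½[√(1 + 8Fr₁²) − 1] = ½[√83.58 − 1] = 4.07.
y₂ = 4.07 × 0.800 = 3.26 ft.
V₂ = q/y₂ = 13.0/3.26 = 4.01 ft/s.

V₂ = 4.01 ft/s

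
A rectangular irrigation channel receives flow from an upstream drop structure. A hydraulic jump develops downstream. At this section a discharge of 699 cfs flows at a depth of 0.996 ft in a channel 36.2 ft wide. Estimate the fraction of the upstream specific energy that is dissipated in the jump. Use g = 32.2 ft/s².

q = Q/b = 699/36.2 = 19.3 ft²/s; V₁ = q/y₁ = 19.4 ft/s. Fr₁ = V₁/√(g·y₁) = 3.42.
Sequent-depth ratio: y₂/y₁ = ½[√(1 + 8Fr₁²) − 1] = ½[√94.75 − 1] = 4.37.
y₂ = 4.37 × 0.996 = 4.35 ft.
E₁ = y₁ + V₁²/2g = 6.83 ft. ΔE = (y₂ − y₁)³/(4y₁y₂) = 2.18 ft. ΔE/E₁ = 2.18/6.83 = 0.319.

ΔE/E₁ = 0.319 (31.9%)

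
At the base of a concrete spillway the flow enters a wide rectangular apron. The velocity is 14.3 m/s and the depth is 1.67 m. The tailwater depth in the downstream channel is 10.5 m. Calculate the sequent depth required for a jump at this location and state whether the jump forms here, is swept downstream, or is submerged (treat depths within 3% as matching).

y₂ = 7.55 m; the jump is submerged

Fr₁ = V₁/√(g·y₁) = 14.3/√(9.81×1.67) = 3.53.
By Bélanger, y₂/y₁ = ½[√(1 + 8Fr₁²) − 1] = ½[√100.9 − 1] = 4.52.
y₂ = 4.52 × 1.67 = 7.55 m.
Tailwater y_tw = 10.5 m: y_tw > y₂, so the jump is submerged.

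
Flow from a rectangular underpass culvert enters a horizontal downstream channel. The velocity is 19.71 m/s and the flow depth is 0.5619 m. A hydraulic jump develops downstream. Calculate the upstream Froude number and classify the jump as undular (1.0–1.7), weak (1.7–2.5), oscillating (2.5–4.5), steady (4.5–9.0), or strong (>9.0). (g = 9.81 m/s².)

Fr₁ = 8.395; steady jump

Fr₁ = V₁/√(g·y₁) = 19.71/√(9.81×0.5619) = 8.395.
Fr₁ = 8.395 lies in the steady range.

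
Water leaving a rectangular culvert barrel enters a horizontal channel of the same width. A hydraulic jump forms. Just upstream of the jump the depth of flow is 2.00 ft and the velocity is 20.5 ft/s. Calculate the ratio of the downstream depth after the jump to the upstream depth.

Fr₁ = V₁/√(g·y₁) = 20.5/√(32.2×2.00) = 2.55.
From the momentum equation for a rectangular channel, y₂/y₁ = ½[√(1 + 8Fr₁²) − 1] = ½[√53.20 − 1] = 3.15.

y₂/y₁ = 3.15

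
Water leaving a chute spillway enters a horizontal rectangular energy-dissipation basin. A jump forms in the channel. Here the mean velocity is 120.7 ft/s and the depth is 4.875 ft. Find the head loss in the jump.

ΔE = 165.8 ft

Fr₁ = V₁/√(g·y₁) = 120.7/√(32.2×4.875) = 9.634.
Conjugate-depth relation: y₂/y₁ = ½[√(1 + 8Fr₁²) − 1] = ½[√743.46 − 1] = 13.13.
y₂ = 13.13 × 4.875 = 64.02 ft.
q = V₁·y₁ = 120.7 × 4.875 = 588.4 ft²/s. V₂ = q/y₂ = 588.4/64.02 = 9.190 ft/s. E₁ = y₁ + V₁²/2g = 231.1 ft; E₂ = y₂ + V₂²/2g = 65.34 ft. ΔE = E₁ − E₂ = 165.8 ft.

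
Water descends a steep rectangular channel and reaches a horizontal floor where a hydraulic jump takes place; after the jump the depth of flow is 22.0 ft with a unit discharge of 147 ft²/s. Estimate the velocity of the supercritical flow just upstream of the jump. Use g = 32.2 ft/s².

V₂ = q/y₂ = 147/22.0 = 6.68 ft/s; Fr₂ = V₂/√(g·y₂) = 0.251.
From the momentum equation (using Fr₂), y₁/y₂ = ½[√(1 + 8Fr₂²) − 1] = ½[√1.504 − 1] = 0.113.
y₁ = 0.113 × 22.0 = 2.49 ft.
V₁ = q/y₁ = 147/2.49 = 59.0 ft/s.

V₁ = 59.0 ft/s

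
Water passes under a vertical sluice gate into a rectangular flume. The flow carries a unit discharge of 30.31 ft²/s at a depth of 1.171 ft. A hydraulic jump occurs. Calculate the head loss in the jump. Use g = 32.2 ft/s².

V₁ = q/y₁ = 30.31/1.171 = 25.88 ft/s. Fr₁ = V₁/√(g·y₁) = 25.88/√(32.2×1.171) = 4.215.
Sequent-depth ratio: y₂/y₁ = ½[√(1 + 8Fr₁²) − 1] = ½[√143.15 − 1] = 5.482.
y₂ = 5.482 × 1.171 = 6.420 ft.
V₂ = q/y₂ = 30.31/6.420 = 4.721 ft/s. E₁ = y₁ + V₁²/2g = 11.57 ft; E₂ = y₂ + V₂²/2g = 6.766 ft. ΔE = E₁ − E₂ = 4.809 ft.

ΔE = 4.809 ft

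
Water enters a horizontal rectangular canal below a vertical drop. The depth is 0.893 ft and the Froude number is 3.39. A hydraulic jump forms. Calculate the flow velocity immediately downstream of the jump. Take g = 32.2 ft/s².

Fr₁ = 3.39 (given).
From the momentum equation for a rectangular channel, y₂/y₁ = ½[√(1 + 8Fr₁²) − 1] = ½[√92.94 − 1] = 4.32.
y₂ = 4.32 × 0.893 = 3.86 ft.
V₁ = Fr₁·√(g·y₁) = 3.39×√(32.2×0.893) = 18.2 ft/s; q = V₁·y₁ = 16.2 ft²/s.
V₂ = q/y₂ = 16.2/3.86 = 4.21 ft/s.

V₂ = 4.21 ft/s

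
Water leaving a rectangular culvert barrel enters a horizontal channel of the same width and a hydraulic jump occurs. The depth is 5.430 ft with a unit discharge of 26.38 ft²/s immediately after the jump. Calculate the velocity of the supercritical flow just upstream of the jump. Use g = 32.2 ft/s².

V₂ = q/y₂ = 26.38/5.430 = 4.858 ft/s; Fr₂ = V₂/√(g·y₂) = 0.3674.
Applying the sequent-depth relation in reverse, y₁/y₂ = ½[√(1 + 8Fr₂²) − 1] = ½[√2.0799 − 1] = 0.2211.
y₁ = 0.2211 × 5.430 = 1.201 ft.
V₁ = q/y₁ = 26.38/1.201 = 21.97 ft/s.

V₁ = 21.97 ft/s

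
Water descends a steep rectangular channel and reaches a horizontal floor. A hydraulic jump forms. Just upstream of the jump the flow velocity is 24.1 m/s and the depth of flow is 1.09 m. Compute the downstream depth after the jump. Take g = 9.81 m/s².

Fr₁ = V₁/√(g·y₁) = 24.1/√(9.81×1.09) = 7.37.
Conjugate-depth relation: y₂/y₁ = ½[√(1 + 8Fr₁²) − 1] = ½[√435.5 − 1] = 9.93.
y₂ = 9.93 × 1.09 = 10.8 m.

y₂ = 10.8 m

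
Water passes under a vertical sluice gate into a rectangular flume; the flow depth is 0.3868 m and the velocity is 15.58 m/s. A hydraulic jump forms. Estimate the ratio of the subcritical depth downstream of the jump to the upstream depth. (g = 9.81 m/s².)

y₂/y₁ = 10.82

Fr₁ = V₁/√(g·y₁) = 15.58/√(9.81×0.3868) = 7.998.
Bélanger equation: y₂/y₁ = ½[√(1 + 8Fr₁²) − 1] = ½[√512.76 − 1] = 10.82.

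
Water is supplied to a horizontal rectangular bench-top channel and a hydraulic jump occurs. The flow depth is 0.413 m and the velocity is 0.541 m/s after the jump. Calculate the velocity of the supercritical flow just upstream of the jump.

Fr₂ = V₂/√(g·y₂) = 0.541/√(9.81×0.413) = 0.269.
The Bélanger relation is symmetric: y₁/y₂ = ½[√(1 + 8Fr₂²) − 1] = ½[√1.578 − 1] = 0.128.
y₁ = 0.128 × 0.413 = 0.0529 m.
V₁ = q/y₁ = 0.223/0.0529 = 4.22 m/s.

V₁ = 4.22 m/s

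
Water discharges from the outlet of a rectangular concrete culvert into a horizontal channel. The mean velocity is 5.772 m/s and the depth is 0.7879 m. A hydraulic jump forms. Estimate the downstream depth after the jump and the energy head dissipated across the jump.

y₂ = 1.953 m; ΔE = 0.2568 m

Fr₁ = V₁/√(g·y₁) = 5.772/√(9.81×0.7879) = 2.076.
Conjugate-depth relation: y₂/y₁ = ½[√(1 + 8Fr₁²) − 1] = ½[√35.483 − 1] = 2.478.
y₂ = 2.478 × 0.7879 = 1.953 m.
q = V₁·y₁ = 5.772 × 0.7879 = 4.548 m²/s. V₂ = q/y₂ = 4.548/1.953 = 2.329 m/s. E₁ = y₁ + V₁²/2g = 2.486 m; E₂ = y₂ + V₂²/2g = 2.229 m. ΔE = E₁ − E₂ = 0.2568 m.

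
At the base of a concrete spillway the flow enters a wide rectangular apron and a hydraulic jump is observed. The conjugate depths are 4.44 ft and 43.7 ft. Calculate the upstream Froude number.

For a rectangular channel the momentum equation gives q² = ½·g·y₁·y₂·(y₁ + y₂) = ½×32.2×4.44×43.7×48.1 = 150382.
q = √150382 = 388 ft²/s.
V₁ = q/y₁ = 87.3 ft/s; Fr₁ = V₁/√(g·y₁) = 7.30.

Fr₁ = 7.30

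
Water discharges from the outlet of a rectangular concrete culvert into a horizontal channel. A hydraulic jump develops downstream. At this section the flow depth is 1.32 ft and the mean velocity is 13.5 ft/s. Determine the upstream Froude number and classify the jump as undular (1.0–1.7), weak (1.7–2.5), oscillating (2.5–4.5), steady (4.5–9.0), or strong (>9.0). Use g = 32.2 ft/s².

Fr₁ = 2.07; weak jump

Fr₁ = V₁/√(g·y₁) = 13.5/√(32.2×1.32) = 2.07.
Fr₁ = 2.07 lies in the weak range.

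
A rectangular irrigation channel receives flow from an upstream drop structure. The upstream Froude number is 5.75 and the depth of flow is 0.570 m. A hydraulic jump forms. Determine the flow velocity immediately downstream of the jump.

V₂ = 1.78 m/s

Fr₁ = 5.75 (given).
From the momentum equation for a rectangular channel, y₂/y₁ = ½[√(1 + 8Fr₁²) − 1] = ½[√265.5 − 1] = 7.65.
y₂ = 7.65 × 0.570 = 4.36 m.
V₁ = Fr₁·√(g·y₁) = 5.75×√(9.81×0.570) = 13.6 m/s; q = V₁·y₁ = 7.75 m²/s.
V₂ = q/y₂ = 7.75/4.36 = 1.78 m/s.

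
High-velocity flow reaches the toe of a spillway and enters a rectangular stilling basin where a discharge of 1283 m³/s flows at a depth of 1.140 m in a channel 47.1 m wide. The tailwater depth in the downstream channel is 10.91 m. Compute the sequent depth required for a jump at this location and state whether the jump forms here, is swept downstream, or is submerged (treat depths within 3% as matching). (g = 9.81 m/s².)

y₂ = 10.96 m; the jump forms here

q = Q/b = 1283/47.1 = 27.24 m²/s; V₁ = q/y₁ = 23.89 m/s. Fr₁ = V₁/√(g·y₁) = 7.145.
Sequent-depth ratio: y₂/y₁ = ½[√(1 + 8Fr₁²) − 1] = ½[√409.43 − 1] = 9.617.
y₂ = 9.617 × 1.140 = 10.96 m.
Tailwater y_tw = 10.91 m: y_tw ≈ y₂, so the jump forms here.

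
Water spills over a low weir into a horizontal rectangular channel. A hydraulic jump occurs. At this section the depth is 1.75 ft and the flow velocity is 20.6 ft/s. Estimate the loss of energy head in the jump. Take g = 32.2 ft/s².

ΔE = 1.80 ft

Fr₁ = V₁/√(g·y₁) = 20.6/√(32.2×1.75) = 2.74.
By Bélanger, y₂/y₁ = ½[√(1 + 8Fr₁²) − 1] = ½[√61.25 − 1] = 3.41.
y₂ = 3.41 × 1.75 = 5.97 ft.
Head loss: ΔE = (y₂ − y₁)³/(4y₁y₂) = (5.97 − 1.75)³/(4×1.75×5.97) = 75.3/41.8 = 1.80 ft.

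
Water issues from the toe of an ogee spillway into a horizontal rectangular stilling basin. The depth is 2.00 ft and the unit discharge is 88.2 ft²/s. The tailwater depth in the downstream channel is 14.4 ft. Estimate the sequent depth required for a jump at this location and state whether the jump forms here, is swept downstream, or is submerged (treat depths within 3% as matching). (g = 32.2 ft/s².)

V₁ = q/y₁ = 88.2/2.00 = 44.1 ft/s. Fr₁ = V₁/√(g·y₁) = 44.1/√(32.2×2.00) = 5.50.
From the momentum equation for a rectangular channel, y₂/y₁ = ½[√(1 + 8Fr₁²) − 1] = ½[√242.6 − 1] = 7.29.
y₂ = 7.29 × 2.00 = 14.6 ft.
Tailwater y_tw = 14.4 ft: y_tw ≈ y₂, so the jump forms here.

y₂ = 14.6 ft; the jump forms here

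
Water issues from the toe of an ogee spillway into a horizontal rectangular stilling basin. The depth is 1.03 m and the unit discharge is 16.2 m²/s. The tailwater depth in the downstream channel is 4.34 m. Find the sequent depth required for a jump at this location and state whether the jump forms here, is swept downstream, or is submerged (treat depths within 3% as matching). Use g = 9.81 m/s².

y₂ = 6.71 m; the jump is swept downstream

V₁ = q/y₁ = 16.2/1.03 = 15.7 m/s. Fr₁ = V₁/√(g·y₁) = 15.7/√(9.81×1.03) = 4.95.
Bélanger equation: y₂/y₁ = ½[√(1 + 8Fr₁²) − 1] = ½[√196.9 − 1] = 6.52.
y₂ = 6.52 × 1.03 = 6.71 m.
Tailwater y_tw = 4.34 m: y_tw < y₂, so the jump is swept downstream.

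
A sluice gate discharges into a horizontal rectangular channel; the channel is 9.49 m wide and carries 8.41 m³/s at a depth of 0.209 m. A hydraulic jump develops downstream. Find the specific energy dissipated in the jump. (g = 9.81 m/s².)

q = Q/b = 8.41/9.49 = 0.886 m²/s; V₁ = q/y₁ = 4.24 m/s. Fr₁ = V₁/√(g·y₁) = 2.96.
Sequent-depth ratio: y₂/y₁ = ½[√(1 + 8Fr₁²) − 1] = ½[√71.15 − 1] = 3.72.
y₂ = 3.72 × 0.209 = 0.777 m.
V₂ = q/y₂ = 0.886/0.777 = 1.14 m/s. E₁ = y₁ + V₁²/2g = 1.13 m; E₂ = y₂ + V₂²/2g = 0.843 m. ΔE = E₁ − E₂ = 0.282 m.

ΔE = 0.282 m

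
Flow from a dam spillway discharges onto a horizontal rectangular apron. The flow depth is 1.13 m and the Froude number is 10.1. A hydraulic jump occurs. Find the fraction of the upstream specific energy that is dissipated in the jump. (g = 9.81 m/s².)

Fr₁ = 10.1 (given).
From the momentum equation for a rectangular channel, y₂/y₁ = ½[√(1 + 8Fr₁²) − 1] = ½[√817.1 − 1] = 13.8.
y₂ = 13.8 × 1.13 = 15.6 m.
E₁ = y₁(1 + Fr₁²/2) = 1.13×(1 + 10.1²/2) = 58.8 m. ΔE = (y₂ − y₁)³/(4y₁y₂) = 42.9 m. ΔE/E₁ = 42.9/58.8 = 0.730.

ΔE/E₁ = 0.730 (73.0%)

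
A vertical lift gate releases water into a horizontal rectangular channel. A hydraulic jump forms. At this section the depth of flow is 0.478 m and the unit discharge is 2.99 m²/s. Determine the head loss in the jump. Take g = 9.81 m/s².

ΔE = 0.591 m

V₁ = q/y₁ = 2.99/0.478 = 6.26 m/s. Fr₁ = V₁/√(g·y₁) = 6.26/√(9.81×0.478) = 2.89.
From the momentum equation for a rectangular channel, y₂/y₁ = ½[√(1 + 8Fr₁²) − 1] = ½[√67.75 − 1] = 3.62.
y₂ = 3.62 × 0.478 = 1.73 m.
V₂ = q/y₂ = 2.99/1.73 = 1.73 m/s. E₁ = y₁ + V₁²/2g = 2.47 m; E₂ = y₂ + V₂²/2g = 1.88 m. ΔE = E₁ − E₂ = 0.591 m.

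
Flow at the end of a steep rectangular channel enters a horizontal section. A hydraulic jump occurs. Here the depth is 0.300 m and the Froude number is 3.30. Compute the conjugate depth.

Fr₁ = 3.30 (given).
By Bélanger, y₂/y₁ = ½[√(1 + 8Fr₁²) − 1] = ½[√88.12 − 1] = 4.19.
y₂ = 4.19 × 0.300 = 1.26 m.

y₂ = 1.26 m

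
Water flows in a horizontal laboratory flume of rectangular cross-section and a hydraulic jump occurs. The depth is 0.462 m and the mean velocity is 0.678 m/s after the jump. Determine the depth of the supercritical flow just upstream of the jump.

Fr₂ = V₂/√(g·y₂) = 0.678/√(9.81×0.462) = 0.318.
From the momentum equation (using Fr₂), y₁/y₂ = ½[√(1 + 8Fr₂²) − 1] = ½[√1.811 − 1] = 0.173.
y₁ = 0.173 × 0.462 = 0.0799 m.

y₁ = 0.0799 m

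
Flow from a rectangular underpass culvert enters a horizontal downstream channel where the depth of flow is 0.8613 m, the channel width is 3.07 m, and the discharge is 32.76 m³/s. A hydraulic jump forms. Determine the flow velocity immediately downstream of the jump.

q = Q/b = 32.76/3.07 = 10.67 m²/s; V₁ = q/y₁ = 12.39 m/s. Fr₁ = V₁/√(g·y₁) = 4.262.
From the momentum equation for a rectangular channel, y₂/y₁ = ½[√(1 + 8Fr₁²) − 1] = ½[√146.33 − 1] = 5.548.
y₂ = 5.548 × 0.8613 = 4.779 m.
V₂ = q/y₂ = 10.67/4.779 = 2.233 m/s.

V₂ = 2.233 m/s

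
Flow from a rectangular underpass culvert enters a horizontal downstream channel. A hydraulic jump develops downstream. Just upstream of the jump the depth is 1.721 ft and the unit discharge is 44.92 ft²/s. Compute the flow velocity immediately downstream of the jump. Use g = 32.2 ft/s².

V₁ = q/y₁ = 44.92/1.721 = 26.10 ft/s. Fr₁ = V₁/√(g·y₁) = 26.10/√(32.2×1.721) = 3.506.
By Bélanger, y₂/y₁ = ½[√(1 + 8Fr₁²) − 1] = ½[√99.349 − 1] = 4.484.
y₂ = 4.484 × 1.721 = 7.716 ft.
V₂ = q/y₂ = 44.92/7.716 = 5.821 ft/s.

V₂ = 5.821 ft/s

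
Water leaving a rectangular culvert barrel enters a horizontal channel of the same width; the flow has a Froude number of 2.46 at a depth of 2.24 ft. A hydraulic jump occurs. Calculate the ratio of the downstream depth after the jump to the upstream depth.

y₂/y₁ = 3.01

Fr₁ = 2.46 (given).
Bélanger equation: y₂/y₁ = ½[√(1 + 8Fr₁²) − 1] = ½[√49.41 − 1] = 3.01.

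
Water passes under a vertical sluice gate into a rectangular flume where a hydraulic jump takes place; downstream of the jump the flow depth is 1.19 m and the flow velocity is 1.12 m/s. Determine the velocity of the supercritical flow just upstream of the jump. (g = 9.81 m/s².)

Fr₂ = V₂/√(g·y₂) = 1.12/√(9.81×1.19) = 0.328.
From the momentum equation (using Fr₂), y₁/y₂ = ½[√(1 + 8Fr₂²) − 1] = ½[√1.860 − 1] = 0.182.
y₁ = 0.182 × 1.19 = 0.216 m.
V₁ = q/y₁ = 1.33/0.216 = 6.16 m/s.

V₁ = 6.16 m/s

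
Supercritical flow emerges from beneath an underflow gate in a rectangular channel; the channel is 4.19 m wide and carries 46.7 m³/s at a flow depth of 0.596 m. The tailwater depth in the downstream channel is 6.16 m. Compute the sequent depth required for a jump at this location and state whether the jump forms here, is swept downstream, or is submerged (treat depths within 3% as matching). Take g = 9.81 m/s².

y₂ = 6.23 m; the jump forms here

q = Q/b = 46.7/4.19 = 11.1 m²/s; V₁ = q/y₁ = 18.7 m/s. Fr₁ = V₁/√(g·y₁) = 7.73.
Sequent-depth ratio: y₂/y₁ = ½[√(1 + 8Fr₁²) − 1] = ½[√479.5 − 1] = 10.4.
y₂ = 10.4 × 0.596 = 6.23 m.
Tailwater y_tw = 6.16 m: y_tw ≈ y₂, so the jump forms here.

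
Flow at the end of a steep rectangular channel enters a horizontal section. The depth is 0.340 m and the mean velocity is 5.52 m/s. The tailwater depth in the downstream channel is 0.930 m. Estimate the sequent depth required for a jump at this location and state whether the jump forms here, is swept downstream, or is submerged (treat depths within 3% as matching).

Fr₁ = V₁/√(g·y₁) = 5.52/√(9.81×0.340) = 3.02.
From the momentum equation for a rectangular channel, y₂/y₁ = ½[√(1 + 8Fr₁²) − 1] = ½[√74.08 − 1] = 3.80.
y₂ = 3.80 × 0.340 = 1.29 m.
Tailwater y_tw = 0.930 m: y_tw < y₂, so the jump is swept downstream.

y₂ = 1.29 m; the jump is swept downstream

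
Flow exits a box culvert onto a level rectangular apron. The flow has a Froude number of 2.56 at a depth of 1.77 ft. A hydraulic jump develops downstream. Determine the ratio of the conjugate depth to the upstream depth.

Fr₁ = 2.56 (given).
Sequent-depth ratio: y₂/y₁ = ½[√(1 + 8Fr₁²) − 1] = ½[√53.43 − 1] = 3.15.

y₂/y₁ = 3.15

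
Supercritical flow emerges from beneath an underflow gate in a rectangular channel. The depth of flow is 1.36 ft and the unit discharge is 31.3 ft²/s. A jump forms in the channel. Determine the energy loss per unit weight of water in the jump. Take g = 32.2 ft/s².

V₁ = q/y₁ = 31.3/1.36 = 23.0 ft/s. Fr₁ = V₁/√(g·y₁) = 23.0/√(32.2×1.36) = 3.48.
Bélanger equation: y₂/y₁ = ½[√(1 + 8Fr₁²) − 1] = ½[√97.76 − 1] = 4.44.
y₂ = 4.44 × 1.36 = 6.04 ft.
Head loss: ΔE = (y₂ − y₁)³/(4y₁y₂) = (6.04 − 1.36)³/(4×1.36×6.04) = 103/32.9 = 3.12 ft.

ΔE = 3.12 ft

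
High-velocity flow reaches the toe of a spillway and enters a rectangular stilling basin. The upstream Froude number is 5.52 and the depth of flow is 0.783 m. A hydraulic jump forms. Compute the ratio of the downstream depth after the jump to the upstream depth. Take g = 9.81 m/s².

y₂/y₁ = 7.32

Fr₁ = 5.52 (given).
Bélanger equation: y₂/y₁ = ½[√(1 + 8Fr₁²) − 1] = ½[√244.8 − 1] = 7.32.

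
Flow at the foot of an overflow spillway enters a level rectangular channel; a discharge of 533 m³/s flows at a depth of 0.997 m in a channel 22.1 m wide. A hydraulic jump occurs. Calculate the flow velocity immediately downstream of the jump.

V₂ = 2.31 m/s

q = Q/b = 533/22.1 = 24.1 m²/s; V₁ = q/y₁ = 24.2 m/s. Fr₁ = V₁/√(g·y₁) = 7.73.
Conjugate-depth relation: y₂/y₁ = ½[√(1 + 8Fr₁²) − 1] = ½[√479.6 − 1] = 10.5.
y₂ = 10.5 × 0.997 = 10.4 m.
V₂ = q/y₂ = 24.1/10.4 = 2.31 m/s.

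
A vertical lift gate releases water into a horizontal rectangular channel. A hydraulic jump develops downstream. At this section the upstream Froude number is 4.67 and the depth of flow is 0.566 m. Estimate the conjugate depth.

Fr₁ = 4.67 (given).
Sequent-depth ratio: y₂/y₁ = ½[√(1 + 8Fr₁²) − 1] = ½[√175.5 − 1] = 6.12.
y₂ = 6.12 × 0.566 = 3.47 m.

y₂ = 3.47 m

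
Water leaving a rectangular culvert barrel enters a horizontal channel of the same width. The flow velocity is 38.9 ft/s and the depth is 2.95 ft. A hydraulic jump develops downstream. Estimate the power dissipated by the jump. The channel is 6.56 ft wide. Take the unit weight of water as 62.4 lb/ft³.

P = 882 hp

Fr₁ = V₁/√(g·y₁) = 38.9/√(32.2×2.95) = 3.99.
Bélanger equation: y₂/y₁ = ½[√(1 + 8Fr₁²) − 1] = ½[√128.4 − 1] = 5.17.
y₂ = 5.17 × 2.95 = 15.2 ft.
Head loss: ΔE = (y₂ − y₁)³/(4y₁y₂) = (15.2 − 2.95)³/(4×2.95×15.2) = 1857/180 = 10.3 ft.
q = V₁·y₁ = 38.9 × 2.95 = 115 ft²/s. Q = q·b = 115 × 6.56 = 753 cfs. P = γ·Q·ΔE/550 = 62.4 × 753 × 10.3 / 550 = 882 hp.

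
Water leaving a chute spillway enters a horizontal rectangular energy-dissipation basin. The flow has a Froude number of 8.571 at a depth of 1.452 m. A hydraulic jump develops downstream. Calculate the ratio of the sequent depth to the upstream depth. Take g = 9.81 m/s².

Fr₁ = 8.571 (given).
By Bélanger, y₂/y₁ = ½[√(1 + 8Fr₁²) − 1] = ½[√588.70 − 1] = 11.63.

y₂/y₁ = 11.63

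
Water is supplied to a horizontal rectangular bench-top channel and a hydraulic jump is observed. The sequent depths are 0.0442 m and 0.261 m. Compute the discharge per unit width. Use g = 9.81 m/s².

q = 0.131 m²/s

For a rectangular channel the momentum equation gives q² = ½·g·y₁·y₂·(y₁ + y₂) = ½×9.81×0.0442×0.261×0.305 = 0.0173.
q = √0.0173 = 0.131 m²/s.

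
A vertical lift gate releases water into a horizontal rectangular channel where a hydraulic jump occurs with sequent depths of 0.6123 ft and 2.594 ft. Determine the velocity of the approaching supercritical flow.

For a rectangular channel the momentum equation gives q² = ½·g·y₁·y₂·(y₁ + y₂) = ½×32.2×0.6123×2.594×3.206 = 81.99.
q = √81.99 = 9.055 ft²/s.
V₁ = q/y₁ = 9.055/0.6123 = 14.79 ft/s.

V₁ = 14.79 ft/s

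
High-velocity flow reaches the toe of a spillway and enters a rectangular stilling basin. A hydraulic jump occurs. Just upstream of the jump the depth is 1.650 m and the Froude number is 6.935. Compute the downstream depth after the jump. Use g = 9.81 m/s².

y₂ = 15.38 m

Fr₁ = 6.935 (given).
From the momentum equation for a rectangular channel, y₂/y₁ = ½[√(1 + 8Fr₁²) − 1] = ½[√385.75 − 1] = 9.320.
y₂ = 9.320 × 1.650 = 15.38 m.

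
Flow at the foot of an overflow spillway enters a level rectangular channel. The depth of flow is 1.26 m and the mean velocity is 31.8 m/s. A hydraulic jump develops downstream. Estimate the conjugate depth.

Fr₁ = V₁/√(g·y₁) = 31.8/√(9.81×1.26) = 9.04.
Bélanger equation: y₂/y₁ = ½[√(1 + 8Fr₁²) − 1] = ½[√655.5 − 1] = 12.3.
y₂ = 12.3 × 1.26 = 15.5 m.

y₂ = 15.5 m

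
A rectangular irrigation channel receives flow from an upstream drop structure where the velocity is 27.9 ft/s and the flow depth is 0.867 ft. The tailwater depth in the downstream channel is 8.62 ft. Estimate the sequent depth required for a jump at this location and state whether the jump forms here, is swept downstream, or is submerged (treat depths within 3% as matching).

y₂ = 6.06 ft; the jump is submerged

Fr₁ = V₁/√(g·y₁) = 27.9/√(32.2×0.867) = 5.28.
Conjugate-depth relation: y₂/y₁ = ½[√(1 + 8Fr₁²) − 1] = ½[√224.1 − 1] = 6.98.
y₂ = 6.98 × 0.867 = 6.06 ft.
Tailwater y_tw = 8.62 ft: y_tw > y₂, so the jump is submerged.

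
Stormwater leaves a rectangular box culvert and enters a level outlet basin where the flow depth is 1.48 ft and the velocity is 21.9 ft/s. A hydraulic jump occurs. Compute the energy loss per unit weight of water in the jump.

ΔE = 2.52 ft

Fr₁ = V₁/√(g·y₁) = 21.9/√(32.2×1.48) = 3.17.
Bélanger equation: y₂/y₁ = ½[√(1 + 8Fr₁²) − 1] = ½[√81.51 − 1] = 4.01.
y₂ = 4.01 × 1.48 = 5.94 ft.
Head loss: ΔE = (y₂ − y₁)³/(4y₁y₂) = (5.94 − 1.48)³/(4×1.48×5.94) = 88.8/35.2 = 2.52 ft.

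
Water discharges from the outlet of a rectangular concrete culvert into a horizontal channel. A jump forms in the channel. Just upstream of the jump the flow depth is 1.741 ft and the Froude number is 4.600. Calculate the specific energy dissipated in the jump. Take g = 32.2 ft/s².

ΔE = 9.165 ft

Fr₁ = 4.600 (given).
Sequent-depth ratio: y₂/y₁ = ½[√(1 + 8Fr₁²) − 1] = ½[√170.28 − 1] = 6.025.
y₂ = 6.025 × 1.741 = 10.49 ft.
V₁ = Fr₁·√(g·y₁) = 4.600×√(32.2×1.741) = 34.44 ft/s; q = V₁·y₁ = 59.96 ft²/s. V₂ = q/y₂ = 59.96/10.49 = 5.717 ft/s. E₁ = y₁ + V₁²/2g = 20.16 ft; E₂ = y₂ + V₂²/2g = 11.00 ft. ΔE = E₁ − E₂ = 9.165 ft.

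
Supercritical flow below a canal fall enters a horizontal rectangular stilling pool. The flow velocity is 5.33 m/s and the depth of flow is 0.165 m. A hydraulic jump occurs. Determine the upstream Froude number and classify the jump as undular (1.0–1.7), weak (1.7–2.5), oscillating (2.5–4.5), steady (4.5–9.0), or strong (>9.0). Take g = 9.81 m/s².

Fr₁ = V₁/√(g·y₁) = 5.33/√(9.81×0.165) = 4.19.
Fr₁ = 4.19 lies in the oscillating range.

Fr₁ = 4.19; oscillating jump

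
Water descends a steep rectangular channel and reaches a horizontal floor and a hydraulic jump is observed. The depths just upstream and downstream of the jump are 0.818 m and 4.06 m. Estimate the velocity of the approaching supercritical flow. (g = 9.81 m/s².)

V₁ = 10.9 m/s

For a rectangular channel the momentum equation gives q² = ½·g·y₁·y₂·(y₁ + y₂) = ½×9.81×0.818×4.06×4.88 = 79.5.
q = √79.5 = 8.91 m²/s.
V₁ = q/y₁ = 8.91/0.818 = 10.9 m/s.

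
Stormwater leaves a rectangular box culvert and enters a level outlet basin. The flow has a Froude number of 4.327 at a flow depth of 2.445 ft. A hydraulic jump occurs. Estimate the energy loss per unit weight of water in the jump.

Fr₁ = 4.327 (given).
By Bélanger, y₂/y₁ = ½[√(1 + 8Fr₁²) − 1] = ½[√150.78 − 1] = 5.640.
y₂ = 5.640 × 2.445 = 13.79 ft.
V₁ = Fr₁·√(g·y₁) = 4.327×√(32.2×2.445) = 38.39 ft/s; q = V₁·y₁ = 93.87 ft²/s. V₂ = q/y₂ = 93.87/13.79 = 6.808 ft/s. E₁ = y₁ + V₁²/2g = 25.33 ft; E₂ = y₂ + V₂²/2g = 14.51 ft. ΔE = E₁ − E₂ = 10.83 ft.

ΔE = 10.83 ft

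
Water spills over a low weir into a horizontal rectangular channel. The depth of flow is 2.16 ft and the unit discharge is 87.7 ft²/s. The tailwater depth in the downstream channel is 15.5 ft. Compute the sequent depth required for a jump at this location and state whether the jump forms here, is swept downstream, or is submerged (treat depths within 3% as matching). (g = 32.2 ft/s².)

V₁ = q/y₁ = 87.7/2.16 = 40.6 ft/s. Fr₁ = V₁/√(g·y₁) = 40.6/√(32.2×2.16) = 4.87.
By Bélanger, y₂/y₁ = ½[√(1 + 8Fr₁²) − 1] = ½[√190.6 − 1] = 6.40.
y₂ = 6.40 × 2.16 = 13.8 ft.
Tailwater y_tw = 15.5 ft: y_tw > y₂, so the jump is submerged.

y₂ = 13.8 ft; the jump is submerged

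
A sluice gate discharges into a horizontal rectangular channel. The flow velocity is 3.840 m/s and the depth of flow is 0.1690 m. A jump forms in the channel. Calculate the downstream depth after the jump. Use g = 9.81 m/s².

Fr₁ = V₁/√(g·y₁) = 3.840/√(9.81×0.1690) = 2.982.
Bélanger equation: y₂/y₁ = ½[√(1 + 8Fr₁²) − 1] = ½[√72.154 − 1] = 3.747.
y₂ = 3.747 × 0.1690 = 0.6333 m.

y₂ = 0.6333 m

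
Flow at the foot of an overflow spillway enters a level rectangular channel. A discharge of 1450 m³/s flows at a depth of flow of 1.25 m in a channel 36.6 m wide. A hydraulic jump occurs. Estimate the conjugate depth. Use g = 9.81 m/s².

y₂ = 15.4 m

q = Q/b = 1450/36.6 = 39.6 m²/s; V₁ = q/y₁ = 31.7 m/s. Fr₁ = V₁/√(g·y₁) = 9.05.
Bélanger equation: y₂/y₁ = ½[√(1 + 8Fr₁²) − 1] = ½[√656.3 − 1] = 12.3.
y₂ = 12.3 × 1.25 = 15.4 m.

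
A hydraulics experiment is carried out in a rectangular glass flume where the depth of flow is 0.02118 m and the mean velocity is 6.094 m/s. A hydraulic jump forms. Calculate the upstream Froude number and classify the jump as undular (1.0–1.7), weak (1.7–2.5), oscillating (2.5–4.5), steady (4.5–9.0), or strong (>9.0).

Fr₁ = V₁/√(g·y₁) = 6.094/√(9.81×0.02118) = 13.37.
Fr₁ = 13.37 lies in the strong range.

Fr₁ = 13.37; strong jump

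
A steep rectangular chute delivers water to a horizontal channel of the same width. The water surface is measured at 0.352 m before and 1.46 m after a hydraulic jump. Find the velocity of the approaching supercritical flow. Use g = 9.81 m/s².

For a rectangular channel the momentum equation gives q² = ½·g·y₁·y₂·(y₁ + y₂) = ½×9.81×0.352×1.46×1.81 = 4.57.
q = √4.57 = 2.14 m²/s.
V₁ = q/y₁ = 2.14/0.352 = 6.07 m/s.

V₁ = 6.07 m/s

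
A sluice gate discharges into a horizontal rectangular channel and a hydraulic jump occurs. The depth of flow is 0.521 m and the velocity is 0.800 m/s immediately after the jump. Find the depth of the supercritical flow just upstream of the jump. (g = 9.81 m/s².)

y₁ = 0.108 m

Fr₂ = V₂/√(g·y₂) = 0.800/√(9.81×0.521) = 0.354.
Since the conjugate-depth ratio holds either way, y₁/y₂ = ½[√(1 + 8Fr₂²) − 1] = ½[√2.002 − 1] = 0.207.
y₁ = 0.207 × 0.521 = 0.108 m.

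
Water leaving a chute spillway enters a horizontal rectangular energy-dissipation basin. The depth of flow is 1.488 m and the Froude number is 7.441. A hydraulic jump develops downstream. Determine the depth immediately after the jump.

y₂ = 14.93 m

Fr₁ = 7.441 (given).
Bélanger equation: y₂/y₁ = ½[√(1 + 8Fr₁²) − 1] = ½[√443.95 − 1] = 10.04.
y₂ = 10.04 × 1.488 = 14.93 m.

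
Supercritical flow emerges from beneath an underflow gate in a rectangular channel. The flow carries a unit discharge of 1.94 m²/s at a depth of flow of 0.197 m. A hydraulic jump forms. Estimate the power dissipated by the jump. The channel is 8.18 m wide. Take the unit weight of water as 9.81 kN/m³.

V₁ = q/y₁ = 1.94/0.197 = 9.85 m/s. Fr₁ = V₁/√(g·y₁) = 9.85/√(9.81×0.197) = 7.08.
Conjugate-depth relation: y₂/y₁ = ½[√(1 + 8Fr₁²) − 1] = ½[√402.4 − 1] = 9.53.
y₂ = 9.53 × 0.197 = 1.88 m.
V₂ = q/y₂ = 1.94/1.88 = 1.03 m/s. E₁ = y₁ + V₁²/2g = 5.14 m; E₂ = y₂ + V₂²/2g = 1.93 m. ΔE = E₁ − E₂ = 3.21 m.
Q = q·b = 1.94 × 8.18 = 15.9 m³/s. P = γ·Q·ΔE = 9.81 × 15.9 × 3.21 = 499 kW.

P = 499 kW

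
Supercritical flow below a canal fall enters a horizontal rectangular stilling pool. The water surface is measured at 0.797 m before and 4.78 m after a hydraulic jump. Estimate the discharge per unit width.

q = 10.2 m²/s

For a rectangular channel the momentum equation gives q² = ½·g·y₁·y₂·(y₁ + y₂) = ½×9.81×0.797×4.78×5.58 = 104.
q = √104 = 10.2 m²/s.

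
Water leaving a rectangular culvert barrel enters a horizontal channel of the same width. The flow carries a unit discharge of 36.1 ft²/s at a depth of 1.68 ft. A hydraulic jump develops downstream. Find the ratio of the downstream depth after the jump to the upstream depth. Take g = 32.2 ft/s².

V₁ = q/y₁ = 36.1/1.68 = 21.5 ft/s. Fr₁ = V₁/√(g·y₁) = 21.5/√(32.2×1.68) = 2.92.
From the momentum equation for a rectangular channel, y₂/y₁ = ½[√(1 + 8Fr₁²) − 1] = ½[√69.28 − 1] = 3.66.

y₂/y₁ = 3.66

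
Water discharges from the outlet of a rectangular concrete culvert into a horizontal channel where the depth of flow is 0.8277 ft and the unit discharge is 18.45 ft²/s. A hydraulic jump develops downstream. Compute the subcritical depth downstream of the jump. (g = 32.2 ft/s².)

V₁ = q/y₁ = 18.45/0.8277 = 22.29 ft/s. Fr₁ = V₁/√(g·y₁) = 22.29/√(32.2×0.8277) = 4.318.
By Bélanger, y₂/y₁ = ½[√(1 + 8Fr₁²) − 1] = ½[√150.14 − 1] = 5.627.
y₂ = 5.627 × 0.8277 = 4.657 ft.

y₂ = 4.657 ft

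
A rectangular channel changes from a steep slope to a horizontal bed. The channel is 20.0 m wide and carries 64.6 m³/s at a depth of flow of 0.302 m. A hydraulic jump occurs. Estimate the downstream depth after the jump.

y₂ = 2.51 m

q = Q/b = 64.6/20.0 = 3.23 m²/s; V₁ = q/y₁ = 10.7 m/s. Fr₁ = V₁/√(g·y₁) = 6.21.
Conjugate-depth relation: y₂/y₁ = ½[√(1 + 8Fr₁²) − 1] = ½[√309.9 − 1] = 8.30.
y₂ = 8.30 × 0.302 = 2.51 m.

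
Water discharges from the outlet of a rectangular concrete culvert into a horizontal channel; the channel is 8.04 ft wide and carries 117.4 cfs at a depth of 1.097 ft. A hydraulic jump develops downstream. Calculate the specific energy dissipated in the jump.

ΔE = 0.5036 ft

q = Q/b = 117.4/8.04 = 14.60 ft²/s; V₁ = q/y₁ = 13.31 ft/s. Fr₁ = V₁/√(g·y₁) = 2.240.
Sequent-depth ratio: y₂/y₁ = ½[√(1 + 8Fr₁²) − 1] = ½[√41.127 − 1] = 2.707.
y₂ = 2.707 × 1.097 = 2.969 ft.
V₂ = q/y₂ = 14.60/2.969 = 4.918 ft/s. E₁ = y₁ + V₁²/2g = 3.848 ft; E₂ = y₂ + V₂²/2g = 3.345 ft. ΔE = E₁ − E₂ = 0.5036 ft.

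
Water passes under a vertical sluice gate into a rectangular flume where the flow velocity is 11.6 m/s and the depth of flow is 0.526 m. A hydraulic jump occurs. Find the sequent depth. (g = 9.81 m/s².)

Fr₁ = V₁/√(g·y₁) = 11.6/√(9.81×0.526) = 5.11.
Sequent-depth ratio: y₂/y₁ = ½[√(1 + 8Fr₁²) − 1] = ½[√209.6 − 1] = 6.74.
y₂ = 6.74 × 0.526 = 3.54 m.

y₂ = 3.54 m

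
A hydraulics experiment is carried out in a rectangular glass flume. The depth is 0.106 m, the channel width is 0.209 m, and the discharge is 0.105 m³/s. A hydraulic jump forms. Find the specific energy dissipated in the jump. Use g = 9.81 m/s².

ΔE = 0.574 m

q = Q/b = 0.105/0.209 = 0.502 m²/s; V₁ = q/y₁ = 4.74 m/s. Fr₁ = V₁/√(g·y₁) = 4.65.
Conjugate-depth relation: y₂/y₁ = ½[√(1 + 8Fr₁²) − 1] = ½[√173.8 − 1] = 6.09.
y₂ = 6.09 × 0.106 = 0.646 m.
Head loss: ΔE = (y₂ − y₁)³/(4y₁y₂) = (0.646 − 0.106)³/(4×0.106×0.646) = 0.157/0.274 = 0.574 m.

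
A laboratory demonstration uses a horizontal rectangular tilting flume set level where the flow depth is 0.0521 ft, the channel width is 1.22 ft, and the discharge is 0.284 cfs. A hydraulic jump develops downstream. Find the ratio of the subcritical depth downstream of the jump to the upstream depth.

q = Q/b = 0.284/1.22 = 0.233 ft²/s; V₁ = q/y₁ = 4.47 ft/s. Fr₁ = V₁/√(g·y₁) = 3.45.
From the momentum equation for a rectangular channel, y₂/y₁ = ½[√(1 + 8Fr₁²) − 1] = ½[√96.20 − 1] = 4.40.

y₂/y₁ = 4.40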